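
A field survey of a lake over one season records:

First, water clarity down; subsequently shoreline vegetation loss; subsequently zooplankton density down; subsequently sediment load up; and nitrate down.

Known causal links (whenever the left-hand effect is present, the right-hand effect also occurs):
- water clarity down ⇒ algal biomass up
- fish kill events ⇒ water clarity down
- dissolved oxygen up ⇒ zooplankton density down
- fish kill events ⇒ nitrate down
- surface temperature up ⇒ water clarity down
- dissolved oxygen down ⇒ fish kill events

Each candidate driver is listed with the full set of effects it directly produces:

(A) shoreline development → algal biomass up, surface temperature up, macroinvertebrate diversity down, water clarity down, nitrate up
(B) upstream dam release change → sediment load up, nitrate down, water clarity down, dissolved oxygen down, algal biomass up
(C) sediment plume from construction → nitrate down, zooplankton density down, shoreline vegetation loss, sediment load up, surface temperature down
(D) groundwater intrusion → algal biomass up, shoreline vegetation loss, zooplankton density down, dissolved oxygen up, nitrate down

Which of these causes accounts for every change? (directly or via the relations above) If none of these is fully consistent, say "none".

none

For each candidate, compare predicted effects to what was observed:
(A) shoreline development — water clarity down yes; shoreline vegetation loss NO; zooplankton density down NO; sediment load up NO; nitrate down NO
(B) upstream dam release change — does not account for shoreline vegetation loss, zooplankton density down
(C) sediment plume from construction — does not account for water clarity down
(D) groundwater intrusion — water clarity down NO; shoreline vegetation loss yes; zooplankton density down yes; sediment load up NO; nitrate down yes
No candidate is consistent with all observations.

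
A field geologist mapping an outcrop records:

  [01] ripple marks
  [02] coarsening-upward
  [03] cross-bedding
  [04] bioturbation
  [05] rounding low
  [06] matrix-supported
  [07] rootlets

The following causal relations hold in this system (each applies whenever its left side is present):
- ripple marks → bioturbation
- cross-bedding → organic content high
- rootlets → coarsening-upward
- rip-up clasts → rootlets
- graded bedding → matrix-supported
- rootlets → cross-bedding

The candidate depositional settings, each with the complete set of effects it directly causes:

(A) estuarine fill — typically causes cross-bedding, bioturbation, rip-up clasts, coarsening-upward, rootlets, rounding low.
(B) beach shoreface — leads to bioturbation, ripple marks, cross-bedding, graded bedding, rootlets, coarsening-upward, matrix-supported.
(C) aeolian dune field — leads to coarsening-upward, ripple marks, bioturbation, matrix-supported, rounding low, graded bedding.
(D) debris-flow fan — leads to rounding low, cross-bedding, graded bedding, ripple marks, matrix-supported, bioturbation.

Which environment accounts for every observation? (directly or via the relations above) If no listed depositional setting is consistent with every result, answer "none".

For each candidate, compare predicted effects to what was observed:
(A) estuarine fill — ripple marks miss; coarsening-upward match; cross-bedding match; bioturbation match; rounding low match; matrix-supported miss; rootlets match
(B) beach shoreface — ripple marks match; coarsening-upward match; cross-bedding match; bioturbation match; rounding low miss; matrix-supported match; rootlets match
(C) aeolian dune field — ripple marks match; coarsening-upward match; cross-bedding miss; bioturbation match; rounding low match; matrix-supported match; rootlets miss
(D) debris-flow fan — does not account for coarsening-upward, rootlets
Every candidate fails on at least one observation.

none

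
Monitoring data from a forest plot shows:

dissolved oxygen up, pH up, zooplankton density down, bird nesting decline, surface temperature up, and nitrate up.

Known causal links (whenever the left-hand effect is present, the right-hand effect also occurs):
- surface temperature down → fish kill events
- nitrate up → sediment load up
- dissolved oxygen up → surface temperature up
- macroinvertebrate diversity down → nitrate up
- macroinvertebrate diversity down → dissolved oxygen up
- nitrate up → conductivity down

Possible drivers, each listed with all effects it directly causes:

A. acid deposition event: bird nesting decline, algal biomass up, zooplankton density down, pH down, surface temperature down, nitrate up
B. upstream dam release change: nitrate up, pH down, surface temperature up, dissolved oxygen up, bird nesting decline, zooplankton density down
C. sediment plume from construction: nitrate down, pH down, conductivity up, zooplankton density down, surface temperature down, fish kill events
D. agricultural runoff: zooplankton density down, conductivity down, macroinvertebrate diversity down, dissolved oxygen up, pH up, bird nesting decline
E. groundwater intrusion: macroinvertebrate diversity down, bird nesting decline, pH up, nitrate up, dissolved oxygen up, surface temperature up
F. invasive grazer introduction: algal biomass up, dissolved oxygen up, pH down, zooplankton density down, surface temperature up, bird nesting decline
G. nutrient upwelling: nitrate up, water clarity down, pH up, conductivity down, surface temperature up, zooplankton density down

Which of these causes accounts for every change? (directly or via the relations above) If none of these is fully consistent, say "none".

Testing each hypothesis:
(A) acid deposition event — fails on dissolved oxygen up, pH up, surface temperature up (predicts pH down, not pH up; predicts surface temperature down, not surface temperature up)
(B) upstream dam release change — dissolved oxygen up match; pH up miss; zooplankton density down match; bird nesting decline match; surface temperature up match; nitrate up match
(C) sediment plume from construction — fails on dissolved oxygen up, pH up, bird nesting decline, surface temperature up, nitrate up (predicts pH down, not pH up; predicts surface temperature down, not surface temperature up; predicts nitrate down, not nitrate up)
(D) agricultural runoff — dissolved oxygen up match; pH up match; zooplankton density down match; bird nesting decline match; surface temperature up match (via dissolved oxygen up → surface temperature up); nitrate up match (via macroinvertebrate diversity down → nitrate up)
(E) groundwater intrusion — dissolved oxygen up match; pH up match; zooplankton density down miss; bird nesting decline match; surface temperature up match; nitrate up match
(F) invasive grazer introduction — dissolved oxygen up match; pH up miss; zooplankton density down match; bird nesting decline match; surface temperature up match; nitrate up miss
(G) nutrient upwelling — does not account for dissolved oxygen up, bird nesting decline
(D) alone accounts for all the evidence.

D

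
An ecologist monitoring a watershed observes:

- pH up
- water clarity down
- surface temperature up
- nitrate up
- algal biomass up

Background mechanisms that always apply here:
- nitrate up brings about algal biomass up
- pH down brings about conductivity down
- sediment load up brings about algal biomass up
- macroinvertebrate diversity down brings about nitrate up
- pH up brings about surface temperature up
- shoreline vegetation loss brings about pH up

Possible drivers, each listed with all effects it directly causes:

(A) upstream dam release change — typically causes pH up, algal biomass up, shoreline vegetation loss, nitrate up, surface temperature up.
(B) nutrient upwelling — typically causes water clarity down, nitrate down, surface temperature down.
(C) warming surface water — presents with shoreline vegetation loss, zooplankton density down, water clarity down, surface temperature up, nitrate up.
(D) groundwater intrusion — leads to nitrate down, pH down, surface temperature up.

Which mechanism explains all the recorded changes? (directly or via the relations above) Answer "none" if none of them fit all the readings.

For each candidate, compare predicted effects to what was observed:
(A) upstream dam release change — pH up match; water clarity down miss; surface temperature up match; nitrate up match; algal biomass up match
(B) nutrient upwelling — pH up miss; water clarity down match; surface temperature up miss; nitrate up miss; algal biomass up miss
(C) warming surface water — accounts for every observation (pH up through shoreline vegetation loss → pH up)
(D) groundwater intrusion — pH up miss; water clarity down miss; surface temperature up match; nitrate up miss; algal biomass up miss
(C) alone accounts for all the evidence.

C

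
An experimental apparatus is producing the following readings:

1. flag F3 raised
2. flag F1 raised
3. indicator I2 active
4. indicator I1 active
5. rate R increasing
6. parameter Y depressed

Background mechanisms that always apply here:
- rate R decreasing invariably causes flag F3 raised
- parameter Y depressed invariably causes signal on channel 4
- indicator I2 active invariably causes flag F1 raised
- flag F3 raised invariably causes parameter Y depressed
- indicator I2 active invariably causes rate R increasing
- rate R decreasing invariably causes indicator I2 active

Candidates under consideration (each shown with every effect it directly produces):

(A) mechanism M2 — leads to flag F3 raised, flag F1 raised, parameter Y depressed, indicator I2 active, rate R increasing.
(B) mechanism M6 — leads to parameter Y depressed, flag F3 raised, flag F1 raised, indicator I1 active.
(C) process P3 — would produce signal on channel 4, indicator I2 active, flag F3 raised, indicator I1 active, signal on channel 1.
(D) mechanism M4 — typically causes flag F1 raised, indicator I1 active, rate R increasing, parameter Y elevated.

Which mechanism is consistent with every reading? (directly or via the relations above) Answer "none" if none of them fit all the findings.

C

Checking each candidate against the observations:
(A) mechanism M2 — flag F3 raised ✓; flag F1 raised ✓; indicator I2 active ✓; indicator I1 active ✗; rate R increasing ✓; parameter Y depressed ✓
(B) mechanism M6 — flag F3 raised ✓; flag F1 raised ✓; indicator I2 active ✗; indicator I1 active ✓; rate R increasing ✗; parameter Y depressed ✓
(C) process P3 — accounts for every observation (flag F1 raised by indicator I2 active → flag F1 raised)
(D) mechanism M4 — flag F3 raised ✗; flag F1 raised ✓; indicator I2 active ✗; indicator I1 active ✓; rate R increasing ✓; parameter Y depressed ✗
(C) is the only candidate with no mismatches.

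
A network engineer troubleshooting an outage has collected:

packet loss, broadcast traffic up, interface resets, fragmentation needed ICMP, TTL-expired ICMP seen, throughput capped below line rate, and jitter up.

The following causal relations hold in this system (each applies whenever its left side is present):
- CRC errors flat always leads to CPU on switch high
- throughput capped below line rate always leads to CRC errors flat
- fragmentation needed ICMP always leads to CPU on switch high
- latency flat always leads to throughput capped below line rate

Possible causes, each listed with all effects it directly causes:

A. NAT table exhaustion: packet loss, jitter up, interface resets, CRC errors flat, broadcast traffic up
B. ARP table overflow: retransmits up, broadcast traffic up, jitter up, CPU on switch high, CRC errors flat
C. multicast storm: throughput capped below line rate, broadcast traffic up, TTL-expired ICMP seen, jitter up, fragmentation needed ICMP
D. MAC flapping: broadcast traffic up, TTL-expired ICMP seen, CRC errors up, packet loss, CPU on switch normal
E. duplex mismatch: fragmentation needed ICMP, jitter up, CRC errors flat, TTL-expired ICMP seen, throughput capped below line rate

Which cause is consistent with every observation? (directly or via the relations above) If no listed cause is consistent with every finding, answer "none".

none

For each candidate, compare predicted effects to what was observed:
(A) NAT table exhaustion — packet loss yes; broadcast traffic up yes; interface resets yes; fragmentation needed ICMP NO; TTL-expired ICMP seen NO; throughput capped below line rate NO; jitter up yes
(B) ARP table overflow — does not account for packet loss, interface resets, fragmentation needed ICMP, TTL-expired ICMP seen, throughput capped below line rate
(C) multicast storm — does not account for packet loss, interface resets
(D) MAC flapping — does not account for interface resets, fragmentation needed ICMP, throughput capped below line rate, jitter up
(E) duplex mismatch — does not account for packet loss, broadcast traffic up, interface resets
Every candidate fails on at least one observation.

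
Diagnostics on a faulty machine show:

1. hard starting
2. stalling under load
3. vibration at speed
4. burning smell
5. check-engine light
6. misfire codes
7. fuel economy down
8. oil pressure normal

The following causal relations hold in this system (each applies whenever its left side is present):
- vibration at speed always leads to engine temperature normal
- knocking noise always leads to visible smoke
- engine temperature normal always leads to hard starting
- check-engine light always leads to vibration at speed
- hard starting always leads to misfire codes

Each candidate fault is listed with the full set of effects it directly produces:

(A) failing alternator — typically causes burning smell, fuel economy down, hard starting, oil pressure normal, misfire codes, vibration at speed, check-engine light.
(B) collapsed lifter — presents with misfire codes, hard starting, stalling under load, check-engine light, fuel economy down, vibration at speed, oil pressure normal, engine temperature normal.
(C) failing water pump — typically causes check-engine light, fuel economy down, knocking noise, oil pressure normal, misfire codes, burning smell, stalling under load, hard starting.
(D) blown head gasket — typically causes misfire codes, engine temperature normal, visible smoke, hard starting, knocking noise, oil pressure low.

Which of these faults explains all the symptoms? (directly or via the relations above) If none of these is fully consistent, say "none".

Testing each hypothesis:
(A) failing alternator — hard starting yes; stalling under load NO; vibration at speed yes; burning smell yes; check-engine light yes; misfire codes yes; fuel economy down yes; oil pressure normal yes
(B) collapsed lifter — hard starting yes; stalling under load yes; vibration at speed yes; burning smell NO; check-engine light yes; misfire codes yes; fuel economy down yes; oil pressure normal yes
(C) failing water pump — hard starting yes; stalling under load yes; vibration at speed yes (via check-engine light → vibration at speed); burning smell yes; check-engine light yes; misfire codes yes; fuel economy down yes; oil pressure normal yes
(D) blown head gasket — hard starting yes; stalling under load NO; vibration at speed NO; burning smell NO; check-engine light NO; misfire codes yes; fuel economy down NO; oil pressure normal NO
(C) alone accounts for all the evidence.

C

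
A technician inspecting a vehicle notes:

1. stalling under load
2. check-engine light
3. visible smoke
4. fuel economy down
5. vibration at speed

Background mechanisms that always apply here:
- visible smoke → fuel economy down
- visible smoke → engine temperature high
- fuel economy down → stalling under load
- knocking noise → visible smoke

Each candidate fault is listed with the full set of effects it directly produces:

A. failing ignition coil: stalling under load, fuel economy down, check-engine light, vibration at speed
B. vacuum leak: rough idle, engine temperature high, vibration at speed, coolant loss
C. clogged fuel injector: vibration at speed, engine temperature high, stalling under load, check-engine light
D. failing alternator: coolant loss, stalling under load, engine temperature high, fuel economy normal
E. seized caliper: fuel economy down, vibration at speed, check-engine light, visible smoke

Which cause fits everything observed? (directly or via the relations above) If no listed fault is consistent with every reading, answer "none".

Checking each candidate against the observations:
(A) failing ignition coil — stalling under load +; check-engine light +; visible smoke -; fuel economy down +; vibration at speed +
(B) vacuum leak — stalling under load -; check-engine light -; visible smoke -; fuel economy down -; vibration at speed +
(C) clogged fuel injector — stalling under load +; check-engine light +; visible smoke -; fuel economy down -; vibration at speed +
(D) failing alternator — stalling under load +; check-engine light -; visible smoke -; fuel economy down -; vibration at speed -
(E) seized caliper — accounts for every observation (stalling under load via fuel economy down → stalling under load)
Only (E) is consistent with every observation.

E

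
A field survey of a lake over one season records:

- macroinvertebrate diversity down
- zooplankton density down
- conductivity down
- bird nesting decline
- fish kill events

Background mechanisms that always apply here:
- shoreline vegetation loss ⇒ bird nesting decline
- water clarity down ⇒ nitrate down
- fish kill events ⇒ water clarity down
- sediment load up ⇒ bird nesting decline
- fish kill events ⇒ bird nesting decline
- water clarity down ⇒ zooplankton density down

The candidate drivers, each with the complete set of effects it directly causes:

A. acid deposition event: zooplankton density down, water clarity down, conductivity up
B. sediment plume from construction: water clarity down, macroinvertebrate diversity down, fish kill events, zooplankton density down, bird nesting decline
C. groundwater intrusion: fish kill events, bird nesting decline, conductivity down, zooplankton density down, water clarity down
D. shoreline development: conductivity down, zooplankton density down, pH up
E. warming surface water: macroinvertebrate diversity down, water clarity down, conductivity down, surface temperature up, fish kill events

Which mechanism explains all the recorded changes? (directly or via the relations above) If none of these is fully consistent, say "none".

Per-candidate check:
(A) acid deposition event — fails on macroinvertebrate diversity down, conductivity down, bird nesting decline, fish kill events (predicts conductivity up, not conductivity down)
(B) sediment plume from construction — does not account for conductivity down
(C) groundwater intrusion — macroinvertebrate diversity down ✗; zooplankton density down ✓; conductivity down ✓; bird nesting decline ✓; fish kill events ✓
(D) shoreline development — macroinvertebrate diversity down ✗; zooplankton density down ✓; conductivity down ✓; bird nesting decline ✗; fish kill events ✗
(E) warming surface water — macroinvertebrate diversity down ✓; zooplankton density down ✓ (by water clarity down → zooplankton density down); conductivity down ✓; bird nesting decline ✓ (by fish kill events → bird nesting decline); fish kill events ✓
(E) is the only candidate with no mismatches.

E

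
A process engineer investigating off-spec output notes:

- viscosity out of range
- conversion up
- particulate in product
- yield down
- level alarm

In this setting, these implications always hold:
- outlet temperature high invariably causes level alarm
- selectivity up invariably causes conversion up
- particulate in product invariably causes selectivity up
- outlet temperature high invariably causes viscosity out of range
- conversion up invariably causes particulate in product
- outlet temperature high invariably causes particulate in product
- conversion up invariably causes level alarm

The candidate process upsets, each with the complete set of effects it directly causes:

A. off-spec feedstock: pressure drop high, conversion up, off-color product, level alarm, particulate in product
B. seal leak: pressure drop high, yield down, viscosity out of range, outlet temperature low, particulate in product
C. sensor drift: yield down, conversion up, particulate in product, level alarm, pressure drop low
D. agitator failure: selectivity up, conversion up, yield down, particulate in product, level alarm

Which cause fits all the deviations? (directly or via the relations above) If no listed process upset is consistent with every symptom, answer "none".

For each candidate, compare predicted effects to what was observed:
(A) off-spec feedstock — viscosity out of range NO; conversion up yes; particulate in product yes; yield down NO; level alarm yes
(B) seal leak — viscosity out of range yes; conversion up yes (via particulate in product → selectivity up → conversion up); particulate in product yes; yield down yes; level alarm yes (via particulate in product → selectivity up → conversion up → level alarm)
(C) sensor drift — does not account for viscosity out of range
(D) agitator failure — does not account for viscosity out of range
Only (B) is consistent with every observation.

B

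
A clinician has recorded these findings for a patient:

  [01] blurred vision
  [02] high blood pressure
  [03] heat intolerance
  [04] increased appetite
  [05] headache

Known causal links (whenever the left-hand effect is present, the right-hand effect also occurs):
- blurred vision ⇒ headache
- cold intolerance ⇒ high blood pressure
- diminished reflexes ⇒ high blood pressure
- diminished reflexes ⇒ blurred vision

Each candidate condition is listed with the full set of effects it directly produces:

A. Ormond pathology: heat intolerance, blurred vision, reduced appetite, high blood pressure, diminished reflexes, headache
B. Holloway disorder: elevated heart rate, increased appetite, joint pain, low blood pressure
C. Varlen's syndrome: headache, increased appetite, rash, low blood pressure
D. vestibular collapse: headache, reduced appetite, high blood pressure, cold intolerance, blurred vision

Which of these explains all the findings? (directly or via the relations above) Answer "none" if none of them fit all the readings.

none

Checking each candidate against the observations:
(A) Ormond pathology — blurred vision match; high blood pressure match; heat intolerance match; increased appetite miss; headache match
(B) Holloway disorder — blurred vision miss; high blood pressure miss; heat intolerance miss; increased appetite match; headache miss
(C) Varlen's syndrome — fails on blurred vision, high blood pressure, heat intolerance (predicts low blood pressure, not high blood pressure)
(D) vestibular collapse — blurred vision match; high blood pressure match; heat intolerance miss; increased appetite miss; headache match
None of the listed candidates fits everything.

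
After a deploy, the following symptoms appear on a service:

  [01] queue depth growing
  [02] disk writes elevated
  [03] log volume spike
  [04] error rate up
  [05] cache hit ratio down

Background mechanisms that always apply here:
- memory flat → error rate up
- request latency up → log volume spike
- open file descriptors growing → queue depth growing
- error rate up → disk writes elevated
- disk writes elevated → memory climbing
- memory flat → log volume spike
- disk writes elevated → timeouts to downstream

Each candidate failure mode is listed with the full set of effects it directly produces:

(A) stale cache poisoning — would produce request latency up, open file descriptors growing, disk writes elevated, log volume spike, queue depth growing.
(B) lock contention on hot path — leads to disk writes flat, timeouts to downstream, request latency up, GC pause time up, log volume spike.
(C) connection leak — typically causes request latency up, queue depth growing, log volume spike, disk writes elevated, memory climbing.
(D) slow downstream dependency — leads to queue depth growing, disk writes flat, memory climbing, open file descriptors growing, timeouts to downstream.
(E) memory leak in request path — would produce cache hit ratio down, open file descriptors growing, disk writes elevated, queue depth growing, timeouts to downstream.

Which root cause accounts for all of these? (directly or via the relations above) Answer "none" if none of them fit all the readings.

Testing each hypothesis:
(A) stale cache poisoning — queue depth growing ✓; disk writes elevated ✓; log volume spike ✓; error rate up ✗; cache hit ratio down ✗
(B) lock contention on hot path — queue depth growing ✗; disk writes elevated ✗; log volume spike ✓; error rate up ✗; cache hit ratio down ✗
(C) connection leak — does not account for error rate up, cache hit ratio down
(D) slow downstream dependency — queue depth growing ✓; disk writes elevated ✗; log volume spike ✗; error rate up ✗; cache hit ratio down ✗
(E) memory leak in request path — queue depth growing ✓; disk writes elevated ✓; log volume spike ✗; error rate up ✗; cache hit ratio down ✓
None of the listed candidates fits everything.

none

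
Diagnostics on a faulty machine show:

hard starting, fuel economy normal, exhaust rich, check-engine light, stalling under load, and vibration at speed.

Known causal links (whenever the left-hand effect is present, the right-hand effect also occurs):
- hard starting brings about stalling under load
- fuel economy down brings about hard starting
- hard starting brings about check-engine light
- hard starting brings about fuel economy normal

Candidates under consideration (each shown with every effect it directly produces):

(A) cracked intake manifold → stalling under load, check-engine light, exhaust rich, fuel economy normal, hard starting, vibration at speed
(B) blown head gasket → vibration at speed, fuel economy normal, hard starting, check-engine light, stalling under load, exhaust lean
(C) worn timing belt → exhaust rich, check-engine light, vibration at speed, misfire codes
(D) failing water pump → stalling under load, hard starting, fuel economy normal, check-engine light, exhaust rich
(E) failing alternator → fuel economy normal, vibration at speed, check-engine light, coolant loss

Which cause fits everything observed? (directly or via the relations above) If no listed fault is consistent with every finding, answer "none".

Checking each candidate against the observations:
(A) cracked intake manifold — accounts for every observation
(B) blown head gasket — fails on exhaust rich (predicts exhaust lean, not exhaust rich)
(C) worn timing belt — hard starting ✗; fuel economy normal ✗; exhaust rich ✓; check-engine light ✓; stalling under load ✗; vibration at speed ✓
(D) failing water pump — hard starting ✓; fuel economy normal ✓; exhaust rich ✓; check-engine light ✓; stalling under load ✓; vibration at speed ✗
(E) failing alternator — hard starting ✗; fuel economy normal ✓; exhaust rich ✗; check-engine light ✓; stalling under load ✗; vibration at speed ✓
Only (A) is consistent with every observation.

A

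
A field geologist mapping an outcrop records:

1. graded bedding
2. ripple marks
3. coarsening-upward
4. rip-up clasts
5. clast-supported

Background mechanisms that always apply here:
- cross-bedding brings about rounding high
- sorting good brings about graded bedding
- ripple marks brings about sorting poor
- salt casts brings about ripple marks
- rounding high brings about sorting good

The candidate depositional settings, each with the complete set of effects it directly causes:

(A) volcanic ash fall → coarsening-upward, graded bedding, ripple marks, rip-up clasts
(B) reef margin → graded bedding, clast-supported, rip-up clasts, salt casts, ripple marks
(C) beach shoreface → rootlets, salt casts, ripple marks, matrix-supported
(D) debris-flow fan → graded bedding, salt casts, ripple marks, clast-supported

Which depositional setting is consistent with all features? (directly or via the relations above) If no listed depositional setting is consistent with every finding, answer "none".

none

For each candidate, compare predicted effects to what was observed:
(A) volcanic ash fall — graded bedding yes; ripple marks yes; coarsening-upward yes; rip-up clasts yes; clast-supported NO
(B) reef margin — graded bedding yes; ripple marks yes; coarsening-upward NO; rip-up clasts yes; clast-supported yes
(C) beach shoreface — graded bedding NO; ripple marks yes; coarsening-upward NO; rip-up clasts NO; clast-supported NO
(D) debris-flow fan — does not account for coarsening-upward, rip-up clasts
None of the listed candidates fits everything.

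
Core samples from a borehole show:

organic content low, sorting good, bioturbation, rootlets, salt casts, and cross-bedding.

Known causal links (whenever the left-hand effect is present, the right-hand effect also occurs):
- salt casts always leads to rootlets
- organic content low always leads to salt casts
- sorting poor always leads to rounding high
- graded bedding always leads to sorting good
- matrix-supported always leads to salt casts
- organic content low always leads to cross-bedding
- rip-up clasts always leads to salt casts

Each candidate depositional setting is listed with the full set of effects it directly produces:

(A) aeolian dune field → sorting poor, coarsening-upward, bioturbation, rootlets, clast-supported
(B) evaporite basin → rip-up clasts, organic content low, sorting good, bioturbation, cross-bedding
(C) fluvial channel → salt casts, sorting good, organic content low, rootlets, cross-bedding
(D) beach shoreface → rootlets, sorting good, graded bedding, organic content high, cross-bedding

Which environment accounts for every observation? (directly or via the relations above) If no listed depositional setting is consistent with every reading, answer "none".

B

Testing each hypothesis:
(A) aeolian dune field — fails on organic content low, sorting good, salt casts, cross-bedding (predicts sorting poor, not sorting good)
(B) evaporite basin — accounts for every observation (rootlets through rip-up clasts → salt casts → rootlets)
(C) fluvial channel — organic content low yes; sorting good yes; bioturbation NO; rootlets yes; salt casts yes; cross-bedding yes
(D) beach shoreface — fails on organic content low, bioturbation, salt casts (predicts organic content high, not organic content low)
(B) is the only candidate with no mismatches.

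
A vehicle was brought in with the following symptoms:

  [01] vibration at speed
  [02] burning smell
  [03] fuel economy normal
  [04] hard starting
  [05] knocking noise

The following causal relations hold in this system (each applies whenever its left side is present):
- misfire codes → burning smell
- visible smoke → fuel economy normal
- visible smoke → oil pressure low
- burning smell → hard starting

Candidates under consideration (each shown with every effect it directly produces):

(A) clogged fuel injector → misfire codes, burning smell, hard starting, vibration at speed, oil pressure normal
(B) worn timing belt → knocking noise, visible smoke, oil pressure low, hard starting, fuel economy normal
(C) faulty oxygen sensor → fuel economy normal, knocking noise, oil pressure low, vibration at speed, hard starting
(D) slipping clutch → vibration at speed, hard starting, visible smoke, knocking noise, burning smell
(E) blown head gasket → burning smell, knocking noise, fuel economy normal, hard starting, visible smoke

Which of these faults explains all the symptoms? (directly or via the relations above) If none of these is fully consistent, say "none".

D

Per-candidate check:
(A) clogged fuel injector — vibration at speed match; burning smell match; fuel economy normal miss; hard starting match; knocking noise miss
(B) worn timing belt — vibration at speed miss; burning smell miss; fuel economy normal match; hard starting match; knocking noise match
(C) faulty oxygen sensor — vibration at speed match; burning smell miss; fuel economy normal match; hard starting match; knocking noise match
(D) slipping clutch — accounts for every observation (fuel economy normal through visible smoke → fuel economy normal)
(E) blown head gasket — does not account for vibration at speed
(D) alone accounts for all the evidence.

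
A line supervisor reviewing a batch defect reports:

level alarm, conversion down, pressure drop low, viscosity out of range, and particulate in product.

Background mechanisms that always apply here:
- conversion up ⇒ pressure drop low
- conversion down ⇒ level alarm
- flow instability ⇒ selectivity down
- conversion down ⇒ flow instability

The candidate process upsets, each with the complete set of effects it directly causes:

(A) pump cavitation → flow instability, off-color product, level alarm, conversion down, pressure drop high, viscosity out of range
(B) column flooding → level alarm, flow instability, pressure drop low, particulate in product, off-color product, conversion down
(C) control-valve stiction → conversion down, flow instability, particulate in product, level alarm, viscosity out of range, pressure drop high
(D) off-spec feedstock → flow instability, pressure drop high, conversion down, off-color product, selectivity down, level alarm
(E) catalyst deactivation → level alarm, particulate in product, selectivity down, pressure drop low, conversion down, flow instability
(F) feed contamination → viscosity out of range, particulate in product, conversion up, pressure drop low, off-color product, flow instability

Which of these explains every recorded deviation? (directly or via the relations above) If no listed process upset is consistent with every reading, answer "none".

Testing each hypothesis:
(A) pump cavitation — level alarm ✓; conversion down ✓; pressure drop low ✗; viscosity out of range ✓; particulate in product ✗
(B) column flooding — level alarm ✓; conversion down ✓; pressure drop low ✓; viscosity out of range ✗; particulate in product ✓
(C) control-valve stiction — fails on pressure drop low (predicts pressure drop high, not pressure drop low)
(D) off-spec feedstock — level alarm ✓; conversion down ✓; pressure drop low ✗; viscosity out of range ✗; particulate in product ✗
(E) catalyst deactivation — level alarm ✓; conversion down ✓; pressure drop low ✓; viscosity out of range ✗; particulate in product ✓
(F) feed contamination — fails on level alarm, conversion down (predicts conversion up, not conversion down)
Every candidate fails on at least one observation.

none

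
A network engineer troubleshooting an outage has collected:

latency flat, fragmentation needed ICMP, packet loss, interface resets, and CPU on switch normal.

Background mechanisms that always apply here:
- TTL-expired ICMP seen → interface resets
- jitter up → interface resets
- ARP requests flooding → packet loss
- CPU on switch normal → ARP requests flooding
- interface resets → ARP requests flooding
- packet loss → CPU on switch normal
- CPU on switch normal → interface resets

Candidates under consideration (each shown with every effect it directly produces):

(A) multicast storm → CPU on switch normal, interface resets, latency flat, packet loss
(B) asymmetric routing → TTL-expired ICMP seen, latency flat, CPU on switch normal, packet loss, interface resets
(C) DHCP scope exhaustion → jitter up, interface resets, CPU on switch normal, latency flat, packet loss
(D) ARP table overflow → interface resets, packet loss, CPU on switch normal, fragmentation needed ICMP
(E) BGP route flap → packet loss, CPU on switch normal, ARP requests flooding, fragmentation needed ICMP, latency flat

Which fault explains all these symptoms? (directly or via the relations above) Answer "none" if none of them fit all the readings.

E

Checking each candidate against the observations:
(A) multicast storm — latency flat +; fragmentation needed ICMP -; packet loss +; interface resets +; CPU on switch normal +
(B) asymmetric routing — latency flat +; fragmentation needed ICMP -; packet loss +; interface resets +; CPU on switch normal +
(C) DHCP scope exhaustion — latency flat +; fragmentation needed ICMP -; packet loss +; interface resets +; CPU on switch normal +
(D) ARP table overflow — does not account for latency flat
(E) BGP route flap — accounts for every observation (interface resets by CPU on switch normal → interface resets)
(E) is the only candidate with no mismatches.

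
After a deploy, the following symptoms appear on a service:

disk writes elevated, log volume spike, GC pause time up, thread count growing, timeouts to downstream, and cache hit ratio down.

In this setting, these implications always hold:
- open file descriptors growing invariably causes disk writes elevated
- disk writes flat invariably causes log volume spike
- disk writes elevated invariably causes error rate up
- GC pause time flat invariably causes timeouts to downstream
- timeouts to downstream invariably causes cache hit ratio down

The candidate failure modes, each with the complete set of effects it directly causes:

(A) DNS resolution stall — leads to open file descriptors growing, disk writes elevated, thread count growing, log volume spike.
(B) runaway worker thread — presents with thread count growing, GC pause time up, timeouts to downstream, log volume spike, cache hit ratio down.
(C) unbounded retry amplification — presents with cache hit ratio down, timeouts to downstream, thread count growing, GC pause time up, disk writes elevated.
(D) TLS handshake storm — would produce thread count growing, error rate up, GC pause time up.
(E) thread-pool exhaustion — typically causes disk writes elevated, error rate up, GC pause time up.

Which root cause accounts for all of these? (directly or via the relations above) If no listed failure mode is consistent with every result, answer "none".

none

For each candidate, compare predicted effects to what was observed:
(A) DNS resolution stall — disk writes elevated match; log volume spike match; GC pause time up miss; thread count growing match; timeouts to downstream miss; cache hit ratio down miss
(B) runaway worker thread — disk writes elevated miss; log volume spike match; GC pause time up match; thread count growing match; timeouts to downstream match; cache hit ratio down match
(C) unbounded retry amplification — disk writes elevated match; log volume spike miss; GC pause time up match; thread count growing match; timeouts to downstream match; cache hit ratio down match
(D) TLS handshake storm — does not account for disk writes elevated, log volume spike, timeouts to downstream, cache hit ratio down
(E) thread-pool exhaustion — does not account for log volume spike, thread count growing, timeouts to downstream, cache hit ratio down
No candidate is consistent with all observations.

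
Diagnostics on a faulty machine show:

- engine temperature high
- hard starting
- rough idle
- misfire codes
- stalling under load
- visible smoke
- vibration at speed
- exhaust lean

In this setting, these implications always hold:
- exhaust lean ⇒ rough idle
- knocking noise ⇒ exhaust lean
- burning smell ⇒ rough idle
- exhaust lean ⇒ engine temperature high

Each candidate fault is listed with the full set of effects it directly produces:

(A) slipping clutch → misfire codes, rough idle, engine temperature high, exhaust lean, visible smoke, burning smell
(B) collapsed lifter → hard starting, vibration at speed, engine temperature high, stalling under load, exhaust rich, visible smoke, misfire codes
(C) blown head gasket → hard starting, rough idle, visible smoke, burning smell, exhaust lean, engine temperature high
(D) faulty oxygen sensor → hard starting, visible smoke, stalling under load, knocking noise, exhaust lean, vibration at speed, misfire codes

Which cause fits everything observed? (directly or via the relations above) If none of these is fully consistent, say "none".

D

Testing each hypothesis:
(A) slipping clutch — does not account for hard starting, stalling under load, vibration at speed
(B) collapsed lifter — fails on rough idle, exhaust lean (predicts exhaust rich, not exhaust lean)
(C) blown head gasket — does not account for misfire codes, stalling under load, vibration at speed
(D) faulty oxygen sensor — engine temperature high + (via exhaust lean → engine temperature high); hard starting +; rough idle + (via exhaust lean → rough idle); misfire codes +; stalling under load +; visible smoke +; vibration at speed +; exhaust lean +
(D) alone accounts for all the evidence.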